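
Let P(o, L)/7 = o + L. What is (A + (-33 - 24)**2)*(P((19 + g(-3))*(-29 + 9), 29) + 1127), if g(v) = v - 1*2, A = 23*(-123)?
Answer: -264600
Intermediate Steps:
A = -2829
g(v) = -2 + v (g(v) = v - 2 = -2 + v)
P(o, L) = 7*L + 7*o (P(o, L) = 7*(o + L) = 7*(L + o) = 7*L + 7*o)
(A + (-33 - 24)**2)*(P((19 + g(-3))*(-29 + 9), 29) + 1127) = (-2829 + (-33 - 24)**2)*((7*29 + 7*((19 + (-2 - 3))*(-29 + 9))) + 1127) = (-2829 + (-57)**2)*((203 + 7*((19 - 5)*(-20))) + 1127) = (-2829 + 3249)*((203 + 7*(14*(-20))) + 1127) = 420*((203 + 7*(-280)) + 1127) = 420*((203 - 1960) + 1127) = 420*(-1757 + 1127) = 420*(-630) = -264600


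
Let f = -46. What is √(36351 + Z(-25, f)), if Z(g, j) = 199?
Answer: 5*√1462 ≈ 191.18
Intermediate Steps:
√(36351 + Z(-25, f)) = √(36351 + 199) = √36550 = 5*√1462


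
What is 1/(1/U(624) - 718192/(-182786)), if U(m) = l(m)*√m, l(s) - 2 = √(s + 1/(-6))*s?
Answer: 28514616*(1 + 52*√22458)/(112037952 + 91393*√39 + 5825973504*√22458) ≈ 0.25451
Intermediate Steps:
l(s) = 2 + s*√(-⅙ + s) (l(s) = 2 + √(s + 1/(-6))*s = 2 + √(s - ⅙)*s = 2 + √(-⅙ + s)*s = 2 + s*√(-⅙ + s))
U(m) = √m*(2 + m*√(-6 + 36*m)/6) (U(m) = (2 + m*√(-6 + 36*m)/6)*√m = √m*(2 + m*√(-6 + 36*m)/6))
1/(1/U(624) - 718192/(-182786)) = 1/(1/(√624*(2 + (⅙)*624*√(-6 + 36*624))) - 718192/(-182786)) = 1/(1/((4*√39)*(2 + (⅙)*624*√(-6 + 22464))) - 718192*(-1/182786)) = 1/(1/((4*√39)*(2 + (⅙)*624*√22458)) + 359096/91393) = 1/(1/((4*√39)*(2 + 104*√22458)) + 359096/91393) = 1/(1/(4*√39*(2 + 104*√22458)) + 359096/91393) = 1/(√39/(156*(2 + 104*√22458)) + 359096/91393) = 1/(359096/91393 + √39/(156*(2 + 104*√22458)))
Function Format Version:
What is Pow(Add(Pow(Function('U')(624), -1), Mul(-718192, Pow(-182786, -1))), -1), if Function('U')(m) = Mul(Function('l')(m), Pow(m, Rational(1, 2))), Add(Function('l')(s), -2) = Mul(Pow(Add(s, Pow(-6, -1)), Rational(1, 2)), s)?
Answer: Mul(28514616, Pow(Add(112037952, Mul(91393, Pow(39, Rational(1, 2))), Mul(5825973504, Pow(22458, Rational(1, 2)))), -1), Add(1, Mul(52, Pow(22458, Rational(1, 2))))) ≈ 0.25451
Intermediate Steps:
Function('l')(s) = Add(2, Mul(s, Pow(Add(Rational(-1, 6), s), Rational(1, 2)))) (Function('l')(s) = Add(2, Mul(Pow(Add(s, Pow(-6, -1)), Rational(1, 2)), s)) = Add(2, Mul(Pow(Add(s, Rational(-1, 6)), Rational(1, 2)), s)) = Add(2, Mul(Pow(Add(Rational(-1, 6), s), Rational(1, 2)), s)) = Add(2, Mul(s, Pow(Add(Rational(-1, 6), s), Rational(1, 2)))))
Function('U')(m) = Mul(Pow(m, Rational(1, 2)), Add(2, Mul(Rational(1, 6), m, Pow(Add(-6, Mul(36, m)), Rational(1, 2))))) (Function('U')(m) = Mul(Add(2, Mul(Rational(1, 6), m, Pow(Add(-6, Mul(36, m)), Rational(1, 2)))), Pow(m, Rational(1, 2))) = Mul(Pow(m, Rational(1, 2)), Add(2, Mul(Rational(1, 6), m, Pow(Add(-6, Mul(36, m)), Rational(1, 2))))))
Pow(Add(Pow(Function('U')(624), -1), Mul(-718192, Pow(-182786, -1))), -1) = Pow(Add(Pow(Mul(Pow(624, Rational(1, 2)), Add(2, Mul(Rational(1, 6), 624, Pow(Add(-6, Mul(36, 624)), Rational(1, 2))))), -1), Mul(-718192, Pow(-182786, -1))), -1) = Pow(Add(Pow(Mul(Mul(4, Pow(39, Rational(1, 2))), Add(2, Mul(Rational(1, 6), 624, Pow(Add(-6, 22464), Rational(1, 2))))), -1), Mul(-718192, Rational(-1, 182786))), -1) = Pow(Add(Pow(Mul(Mul(4, Pow(39, Rational(1, 2))), Add(2, Mul(Rational(1, 6), 624, Pow(22458, Rational(1, 2))))), -1), Rational(359096, 91393)), -1) = Pow(Add(Pow(Mul(Mul(4, Pow(39, Rational(1, 2))), Add(2, Mul(104, Pow(22458, Rational(1, 2))))), -1), Rational(359096, 91393)), -1) = Pow(Add(Pow(Mul(4, Pow(39, Rational(1, 2)), Add(2, Mul(104, Pow(22458, Rational(1, 2))))), -1), Rational(359096, 91393)), -1) = Pow(Add(Mul(Rational(1, 156), Pow(39, Rational(1, 2)), Pow(Add(2, Mul(104, Pow(22458, Rational(1, 2)))), -1)), Rational(359096, 91393)), -1) = Pow(Add(Rational(359096, 91393), Mul(Rational(1, 156), Pow(39, Rational(1, 2)), Pow(Add(2, Mul(104, Pow(22458, Rational(1, 2)))), -1))), -1)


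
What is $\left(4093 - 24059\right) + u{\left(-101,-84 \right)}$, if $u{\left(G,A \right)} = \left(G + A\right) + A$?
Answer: $-20235$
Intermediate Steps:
$u{\left(G,A \right)} = G + 2 A$ ($u{\left(G,A \right)} = \left(A + G\right) + A = G + 2 A$)
$\left(4093 - 24059\right) + u{\left(-101,-84 \right)} = \left(4093 - 24059\right) + \left(-101 + 2 \left(-84\right)\right) = -19966 - 269 = -20235$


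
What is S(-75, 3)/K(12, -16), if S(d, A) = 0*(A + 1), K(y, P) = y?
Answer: 0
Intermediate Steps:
S(d, A) = 0 (S(d, A) = 0*(1 + A) = 0)
S(-75, 3)/K(12, -16) = 0/12 = 0*(1/12) = 0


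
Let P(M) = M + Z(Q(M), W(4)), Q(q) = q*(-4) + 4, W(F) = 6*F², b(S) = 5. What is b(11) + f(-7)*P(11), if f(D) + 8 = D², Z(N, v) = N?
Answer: -1184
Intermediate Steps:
Q(q) = 4 - 4*q (Q(q) = -4*q + 4 = 4 - 4*q)
f(D) = -8 + D²
P(M) = 4 - 3*M (P(M) = M + (4 - 4*M) = 4 - 3*M)
b(11) + f(-7)*P(11) = 5 + (-8 + (-7)²)*(4 - 3*11) = 5 + (-8 + 49)*(4 - 33) = 5 + 41*(-29) = 5 - 1189 = -1184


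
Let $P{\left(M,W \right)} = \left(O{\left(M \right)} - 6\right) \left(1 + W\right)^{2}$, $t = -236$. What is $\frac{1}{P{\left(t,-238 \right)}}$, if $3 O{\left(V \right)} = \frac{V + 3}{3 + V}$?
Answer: $- \frac{1}{318291} \approx -3.1418 \cdot 10^{-6}$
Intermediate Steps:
$O{\left(V \right)} = \frac{1}{3}$ ($O{\left(V \right)} = \frac{\left(V + 3\right) \frac{1}{3 + V}}{3} = \frac{\left(3 + V\right) \frac{1}{3 + V}}{3} = \frac{1}{3} \cdot 1 = \frac{1}{3}$)
$P{\left(M,W \right)} = - \frac{17 \left(1 + W\right)^{2}}{3}$ ($P{\left(M,W \right)} = \left(\frac{1}{3} - 6\right) \left(1 + W\right)^{2} = - \frac{17 \left(1 + W\right)^{2}}{3}$)
$\frac{1}{P{\left(t,-238 \right)}} = \frac{1}{\left(- \frac{17}{3}\right) \left(1 - 238\right)^{2}} = \frac{1}{\left(- \frac{17}{3}\right) \left(-237\right)^{2}} = \frac{1}{\left(- \frac{17}{3}\right) 56169} = \frac{1}{-318291} = - \frac{1}{318291}$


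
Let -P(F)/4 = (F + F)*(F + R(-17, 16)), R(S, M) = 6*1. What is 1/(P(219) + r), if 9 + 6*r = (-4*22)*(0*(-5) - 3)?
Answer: -2/788315 ≈ -2.5371e-6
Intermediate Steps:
R(S, M) = 6
P(F) = -8*F*(6 + F) (P(F) = -4*(F + F)*(F + 6) = -4*2*F*(6 + F) = -8*F*(6 + F))
r = 85/2 (r = -3/2 + ((-4*22)*(0*(-5) - 3))/6 = -3/2 + (-88*(0 - 3))/6 = -3/2 + (-88*(-3))/6 = -3/2 + (⅙)*264 = -3/2 + 44 = 85/2 ≈ 42.500)
1/(P(219) + r) = 1/(-8*219*(6 + 219) + 85/2) = 1/(-8*219*225 + 85/2) = 1/(-394200 + 85/2) = 1/(-788315/2) = -2/788315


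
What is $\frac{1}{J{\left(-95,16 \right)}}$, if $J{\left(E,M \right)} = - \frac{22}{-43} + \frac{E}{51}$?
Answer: $- \frac{2193}{2963} \approx -0.74013$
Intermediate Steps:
$J{\left(E,M \right)} = \frac{22}{43} + \frac{E}{51}$ ($J{\left(E,M \right)} = \left(-22\right) \left(- \frac{1}{43}\right) + E \frac{1}{51} = \frac{22}{43} + \frac{E}{51}$)
$\frac{1}{J{\left(-95,16 \right)}} = \frac{1}{\frac{22}{43} + \frac{1}{51} \left(-95\right)} = \frac{1}{\frac{22}{43} - \frac{95}{51}} = \frac{1}{- \frac{2963}{2193}} = - \frac{2193}{2963}$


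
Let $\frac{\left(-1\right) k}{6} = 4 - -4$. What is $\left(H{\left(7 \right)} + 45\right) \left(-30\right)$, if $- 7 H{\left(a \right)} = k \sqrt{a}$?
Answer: $-1350 - \frac{1440 \sqrt{7}}{7} \approx -1894.3$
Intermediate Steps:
$k = -48$ ($k = - 6 \left(4 - -4\right) = - 6 \left(4 + 4\right) = \left(-6\right) 8 = -48$)
$H{\left(a \right)} = \frac{48 \sqrt{a}}{7}$ ($H{\left(a \right)} = - \frac{\left(-48\right) \sqrt{a}}{7} = \frac{48 \sqrt{a}}{7}$)
$\left(H{\left(7 \right)} + 45\right) \left(-30\right) = \left(\frac{48 \sqrt{7}}{7} + 45\right) \left(-30\right) = \left(45 + \frac{48 \sqrt{7}}{7}\right) \left(-30\right) = -1350 - \frac{1440 \sqrt{7}}{7}$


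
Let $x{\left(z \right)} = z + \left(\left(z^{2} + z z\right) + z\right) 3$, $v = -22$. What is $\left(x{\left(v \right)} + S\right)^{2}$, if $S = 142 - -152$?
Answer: $9672100$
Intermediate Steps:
$S = 294$ ($S = 142 + 152 = 294$)
$x{\left(z \right)} = 4 z + 6 z^{2}$ ($x{\left(z \right)} = z + \left(\left(z^{2} + z^{2}\right) + z\right) 3 = z + \left(2 z^{2} + z\right) 3 = z + \left(z + 2 z^{2}\right) 3 = z + \left(3 z + 6 z^{2}\right) = 4 z + 6 z^{2}$)
$\left(x{\left(v \right)} + S\right)^{2} = \left(2 \left(-22\right) \left(2 + 3 \left(-22\right)\right) + 294\right)^{2} = \left(2 \left(-22\right) \left(2 - 66\right) + 294\right)^{2} = \left(2 \left(-22\right) \left(-64\right) + 294\right)^{2} = \left(2816 + 294\right)^{2} = 3110^{2} = 9672100$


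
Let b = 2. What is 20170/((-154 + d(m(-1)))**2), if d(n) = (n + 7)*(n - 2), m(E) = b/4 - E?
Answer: 322720/400689 ≈ 0.80541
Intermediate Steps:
m(E) = 1/2 - E (m(E) = 2/4 - E = 2*(1/4) - E = 1/2 - E)
d(n) = (-2 + n)*(7 + n) (d(n) = (7 + n)*(-2 + n) = (-2 + n)*(7 + n))
20170/((-154 + d(m(-1)))**2) = 20170/((-154 + (-14 + (1/2 - 1*(-1))**2 + 5*(1/2 - 1*(-1))))**2) = 20170/((-154 + (-14 + (1/2 + 1)**2 + 5*(1/2 + 1)))**2) = 20170/((-154 + (-14 + (3/2)**2 + 5*(3/2)))**2) = 20170/((-154 + (-14 + 9/4 + 15/2))**2) = 20170/((-154 - 17/4)**2) = 20170/((-633/4)**2) = 20170/(400689/16) = 20170*(16/400689) = 322720/400689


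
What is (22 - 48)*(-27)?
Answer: 702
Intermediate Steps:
(22 - 48)*(-27) = -26*(-27) = 702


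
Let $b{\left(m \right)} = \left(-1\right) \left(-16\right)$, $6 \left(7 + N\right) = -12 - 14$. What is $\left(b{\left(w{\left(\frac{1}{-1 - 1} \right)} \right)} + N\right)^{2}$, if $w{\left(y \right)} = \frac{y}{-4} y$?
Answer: $\frac{196}{9} \approx 21.778$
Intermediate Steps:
$w{\left(y \right)} = - \frac{y^{2}}{4}$ ($w{\left(y \right)} = y \left(- \frac{1}{4}\right) y = - \frac{y}{4} y = - \frac{y^{2}}{4}$)
$N = - \frac{34}{3}$ ($N = -7 + \frac{-12 - 14}{6} = -7 + \frac{1}{6} \left(-26\right) = -7 - \frac{13}{3} = - \frac{34}{3} \approx -11.333$)
$b{\left(m \right)} = 16$
$\left(b{\left(w{\left(\frac{1}{-1 - 1} \right)} \right)} + N\right)^{2} = \left(16 - \frac{34}{3}\right)^{2} = \left(\frac{14}{3}\right)^{2} = \frac{196}{9}$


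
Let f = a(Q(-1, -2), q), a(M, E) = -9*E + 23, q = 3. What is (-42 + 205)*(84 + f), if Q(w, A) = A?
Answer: 13040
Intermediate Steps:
a(M, E) = 23 - 9*E
f = -4 (f = 23 - 9*3 = 23 - 27 = -4)
(-42 + 205)*(84 + f) = (-42 + 205)*(84 - 4) = 163*80 = 13040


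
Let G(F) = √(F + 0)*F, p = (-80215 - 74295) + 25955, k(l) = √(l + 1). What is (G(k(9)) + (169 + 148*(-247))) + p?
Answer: -164942 + 10^(¾) ≈ -1.6494e+5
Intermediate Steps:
k(l) = √(1 + l)
p = -128555 (p = -154510 + 25955 = -128555)
G(F) = F^(3/2) (G(F) = √F*F = F^(3/2))
(G(k(9)) + (169 + 148*(-247))) + p = ((√(1 + 9))^(3/2) + (169 + 148*(-247))) - 128555 = ((√10)^(3/2) + (169 - 36556)) - 128555 = (10^(¾) - 36387) - 128555 = (-36387 + 10^(¾)) - 128555 = -164942 + 10^(¾)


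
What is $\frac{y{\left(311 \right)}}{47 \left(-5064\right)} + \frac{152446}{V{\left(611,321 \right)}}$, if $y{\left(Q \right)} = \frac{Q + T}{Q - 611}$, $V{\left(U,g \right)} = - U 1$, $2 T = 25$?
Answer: $- \frac{463191917989}{1856462400} \approx -249.5$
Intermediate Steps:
$T = \frac{25}{2}$ ($T = \frac{1}{2} \cdot 25 = \frac{25}{2} \approx 12.5$)
$V{\left(U,g \right)} = - U$
$y{\left(Q \right)} = \frac{\frac{25}{2} + Q}{-611 + Q}$ ($y{\left(Q \right)} = \frac{Q + \frac{25}{2}}{Q - 611} = \frac{\frac{25}{2} + Q}{-611 + Q}$)
$\frac{y{\left(311 \right)}}{47 \left(-5064\right)} + \frac{152446}{V{\left(611,321 \right)}} = \frac{\frac{1}{-611 + 311} \left(\frac{25}{2} + 311\right)}{47 \left(-5064\right)} + \frac{152446}{\left(-1\right) 611} = \frac{\frac{1}{-300} \cdot \frac{647}{2}}{-238008} + \frac{152446}{-611} = \left(- \frac{1}{300}\right) \frac{647}{2} \left(- \frac{1}{238008}\right) + 152446 \left(- \frac{1}{611}\right) = \left(- \frac{647}{600}\right) \left(- \frac{1}{238008}\right) - \frac{152446}{611} = \frac{647}{142804800} - \frac{152446}{611} = - \frac{463191917989}{1856462400}$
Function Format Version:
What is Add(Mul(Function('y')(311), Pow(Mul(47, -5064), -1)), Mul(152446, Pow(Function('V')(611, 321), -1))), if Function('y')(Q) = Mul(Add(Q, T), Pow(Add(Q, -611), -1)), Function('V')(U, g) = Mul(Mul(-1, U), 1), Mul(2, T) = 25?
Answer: Rational(-463191917989, 1856462400) ≈ -249.50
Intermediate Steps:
T = Rational(25, 2) (T = Mul(Rational(1, 2), 25) = Rational(25, 2) ≈ 12.500)
Function('V')(U, g) = Mul(-1, U)
Function('y')(Q) = Mul(Pow(Add(-611, Q), -1), Add(Rational(25, 2), Q)) (Function('y')(Q) = Mul(Add(Q, Rational(25, 2)), Pow(Add(Q, -611), -1)) = Mul(Add(Rational(25, 2), Q), Pow(Add(-611, Q), -1)) = Mul(Pow(Add(-611, Q), -1), Add(Rational(25, 2), Q)))
Add(Mul(Function('y')(311), Pow(Mul(47, -5064), -1)), Mul(152446, Pow(Function('V')(611, 321), -1))) = Add(Mul(Mul(Pow(Add(-611, 311), -1), Add(Rational(25, 2), 311)), Pow(Mul(47, -5064), -1)), Mul(152446, Pow(Mul(-1, 611), -1))) = Add(Mul(Mul(Pow(-300, -1), Rational(647, 2)), Pow(-238008, -1)), Mul(152446, Pow(-611, -1))) = Add(Mul(Mul(Rational(-1, 300), Rational(647, 2)), Rational(-1, 238008)), Mul(152446, Rational(-1, 611))) = Add(Mul(Rational(-647, 600), Rational(-1, 238008)), Rational(-152446, 611)) = Add(Rational(647, 142804800), Rational(-152446, 611)) = Rational(-463191917989, 1856462400)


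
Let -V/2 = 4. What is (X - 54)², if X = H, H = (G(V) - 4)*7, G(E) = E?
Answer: 19044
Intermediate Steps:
V = -8 (V = -2*4 = -8)
H = -84 (H = (-8 - 4)*7 = -12*7 = -84)
X = -84
(X - 54)² = (-84 - 54)² = (-138)² = 19044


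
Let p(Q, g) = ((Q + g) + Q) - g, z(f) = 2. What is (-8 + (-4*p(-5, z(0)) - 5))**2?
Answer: 729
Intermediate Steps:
p(Q, g) = 2*Q (p(Q, g) = (g + 2*Q) - g = 2*Q)
(-8 + (-4*p(-5, z(0)) - 5))**2 = (-8 + (-8*(-5) - 5))**2 = (-8 + (-4*(-10) - 5))**2 = (-8 + (40 - 5))**2 = (-8 + 35)**2 = 27**2 = 729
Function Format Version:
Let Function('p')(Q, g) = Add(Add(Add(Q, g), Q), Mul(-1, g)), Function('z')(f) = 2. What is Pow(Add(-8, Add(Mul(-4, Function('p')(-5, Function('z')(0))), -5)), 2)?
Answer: 729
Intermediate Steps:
Function('p')(Q, g) = Mul(2, Q) (Function('p')(Q, g) = Add(Add(g, Mul(2, Q)), Mul(-1, g)) = Mul(2, Q))
Pow(Add(-8, Add(Mul(-4, Function('p')(-5, Function('z')(0))), -5)), 2) = Pow(Add(-8, Add(Mul(-4, Mul(2, -5)), -5)), 2) = Pow(Add(-8, Add(Mul(-4, -10), -5)), 2) = Pow(Add(-8, Add(40, -5)), 2) = Pow(Add(-8, 35), 2) = Pow(27, 2) = 729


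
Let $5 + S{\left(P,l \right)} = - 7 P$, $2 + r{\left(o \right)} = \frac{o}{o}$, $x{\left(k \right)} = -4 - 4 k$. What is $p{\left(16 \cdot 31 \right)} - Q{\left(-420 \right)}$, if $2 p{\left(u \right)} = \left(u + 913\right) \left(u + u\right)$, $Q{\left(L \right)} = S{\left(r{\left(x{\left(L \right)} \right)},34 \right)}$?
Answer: $698862$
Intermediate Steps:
$r{\left(o \right)} = -1$ ($r{\left(o \right)} = -2 + \frac{o}{o} = -2 + 1 = -1$)
$S{\left(P,l \right)} = -5 - 7 P$
$Q{\left(L \right)} = 2$ ($Q{\left(L \right)} = -5 - -7 = -5 + 7 = 2$)
$p{\left(u \right)} = u \left(913 + u\right)$ ($p{\left(u \right)} = \frac{\left(u + 913\right) \left(u + u\right)}{2} = \frac{\left(913 + u\right) 2 u}{2} = \frac{2 u \left(913 + u\right)}{2} = u \left(913 + u\right)$)
$p{\left(16 \cdot 31 \right)} - Q{\left(-420 \right)} = 16 \cdot 31 \left(913 + 16 \cdot 31\right) - 2 = 496 \left(913 + 496\right) - 2 = 496 \cdot 1409 - 2 = 698864 - 2 = 698862$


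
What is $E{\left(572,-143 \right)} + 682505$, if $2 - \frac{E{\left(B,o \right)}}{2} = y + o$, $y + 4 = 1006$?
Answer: $680791$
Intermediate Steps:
$y = 1002$ ($y = -4 + 1006 = 1002$)
$E{\left(B,o \right)} = -2000 - 2 o$ ($E{\left(B,o \right)} = 4 - 2 \left(1002 + o\right) = 4 - \left(2004 + 2 o\right) = -2000 - 2 o$)
$E{\left(572,-143 \right)} + 682505 = \left(-2000 - -286\right) + 682505 = \left(-2000 + 286\right) + 682505 = -1714 + 682505 = 680791$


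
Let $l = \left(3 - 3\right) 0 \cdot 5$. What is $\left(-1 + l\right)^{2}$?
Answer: $1$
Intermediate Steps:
$l = 0$ ($l = 0 \cdot 0 = 0$)
$\left(-1 + l\right)^{2} = \left(-1 + 0\right)^{2} = \left(-1\right)^{2} = 1$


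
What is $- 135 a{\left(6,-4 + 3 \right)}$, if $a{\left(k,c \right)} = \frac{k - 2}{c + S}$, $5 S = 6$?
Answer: $-2700$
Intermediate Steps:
$S = \frac{6}{5}$ ($S = \frac{1}{5} \cdot 6 = \frac{6}{5} \approx 1.2$)
$a{\left(k,c \right)} = \frac{-2 + k}{\frac{6}{5} + c}$ ($a{\left(k,c \right)} = \frac{k - 2}{c + \frac{6}{5}} = \frac{-2 + k}{\frac{6}{5} + c}$)
$- 135 a{\left(6,-4 + 3 \right)} = - 135 \frac{5 \left(-2 + 6\right)}{6 + 5 \left(-4 + 3\right)} = - 135 \cdot 5 \frac{1}{6 + 5 \left(-1\right)} 4 = - 135 \cdot 5 \frac{1}{6 - 5} \cdot 4 = - 135 \cdot 5 \cdot 1^{-1} \cdot 4 = - 135 \cdot 5 \cdot 1 \cdot 4 = \left(-135\right) 20 = -2700$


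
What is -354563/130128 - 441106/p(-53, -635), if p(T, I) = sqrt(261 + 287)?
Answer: -354563/130128 - 220553*sqrt(137)/137 ≈ -18846.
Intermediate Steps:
p(T, I) = 2*sqrt(137) (p(T, I) = sqrt(548) = 2*sqrt(137))
-354563/130128 - 441106/p(-53, -635) = -354563/130128 - 441106*sqrt(137)/274 = -354563*1/130128 - 220553*sqrt(137)/137 = -354563/130128 - 220553*sqrt(137)/137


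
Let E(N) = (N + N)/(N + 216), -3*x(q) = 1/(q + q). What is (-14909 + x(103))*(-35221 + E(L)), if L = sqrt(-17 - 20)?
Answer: 15152715799849277/28856274 - 663390936*I*sqrt(37)/4809379 ≈ 5.2511e+8 - 839.04*I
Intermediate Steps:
x(q) = -1/(6*q) (x(q) = -1/(3*(q + q)) = -1/(2*q)/3 = -1/(6*q))
L = I*sqrt(37) (L = sqrt(-37) = I*sqrt(37) ≈ 6.0828*I)
E(N) = 2*N/(216 + N) (E(N) = (2*N)/(216 + N) = 2*N/(216 + N))
(-14909 + x(103))*(-35221 + E(L)) = (-14909 - 1/6/103)*(-35221 + 2*(I*sqrt(37))/(216 + I*sqrt(37))) = (-14909 - 1/6*1/103)*(-35221 + 2*I*sqrt(37)/(216 + I*sqrt(37))) = (-14909 - 1/618)*(-35221 + 2*I*sqrt(37)/(216 + I*sqrt(37))) = -9213763*(-35221 + 2*I*sqrt(37)/(216 + I*sqrt(37)))/618 = 324517946623/618 - 9213763*I*sqrt(37)/(309*(216 + I*sqrt(37)))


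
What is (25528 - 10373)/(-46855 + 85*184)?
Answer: -3031/6243 ≈ -0.48550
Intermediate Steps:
(25528 - 10373)/(-46855 + 85*184) = 15155/(-46855 + 15640) = 15155/(-31215) = 15155*(-1/31215) = -3031/6243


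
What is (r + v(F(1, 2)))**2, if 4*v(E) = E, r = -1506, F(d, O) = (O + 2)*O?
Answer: 2262016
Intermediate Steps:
F(d, O) = O*(2 + O) (F(d, O) = (2 + O)*O = O*(2 + O))
v(E) = E/4
(r + v(F(1, 2)))**2 = (-1506 + (2*(2 + 2))/4)**2 = (-1506 + (2*4)/4)**2 = (-1506 + (1/4)*8)**2 = (-1506 + 2)**2 = (-1504)**2 = 2262016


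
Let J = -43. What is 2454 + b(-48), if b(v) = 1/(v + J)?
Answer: 223313/91 ≈ 2454.0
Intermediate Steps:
b(v) = 1/(-43 + v) (b(v) = 1/(v - 43) = 1/(-43 + v))
2454 + b(-48) = 2454 + 1/(-43 - 48) = 2454 + 1/(-91) = 2454 - 1/91 = 223313/91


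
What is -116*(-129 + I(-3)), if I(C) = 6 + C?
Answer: 14616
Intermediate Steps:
-116*(-129 + I(-3)) = -116*(-129 + (6 - 3)) = -116*(-129 + 3) = -116*(-126) = 14616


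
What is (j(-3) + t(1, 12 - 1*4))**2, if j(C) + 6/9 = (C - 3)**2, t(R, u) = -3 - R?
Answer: 8836/9 ≈ 981.78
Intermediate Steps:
j(C) = -2/3 + (-3 + C)**2 (j(C) = -2/3 + (C - 3)**2 = -2/3 + (-3 + C)**2)
(j(-3) + t(1, 12 - 1*4))**2 = ((-2/3 + (-3 - 3)**2) + (-3 - 1*1))**2 = ((-2/3 + (-6)**2) + (-3 - 1))**2 = ((-2/3 + 36) - 4)**2 = (106/3 - 4)**2 = (94/3)**2 = 8836/9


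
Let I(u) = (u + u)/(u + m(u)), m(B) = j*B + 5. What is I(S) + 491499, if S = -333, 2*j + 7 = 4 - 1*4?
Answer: 823259493/1675 ≈ 4.9150e+5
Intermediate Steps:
j = -7/2 (j = -7/2 + (4 - 1*4)/2 = -7/2 + (4 - 4)/2 = -7/2 + (1/2)*0 = -7/2 + 0 = -7/2 ≈ -3.5000)
m(B) = 5 - 7*B/2 (m(B) = -7*B/2 + 5 = 5 - 7*B/2)
I(u) = 2*u/(5 - 5*u/2) (I(u) = (u + u)/(u + (5 - 7*u/2)) = (2*u)/(5 - 5*u/2) = 2*u/(5 - 5*u/2))
I(S) + 491499 = (4/5)*(-333)/(2 - 1*(-333)) + 491499 = (4/5)*(-333)/(2 + 333) + 491499 = (4/5)*(-333)/335 + 491499 = (4/5)*(-333)*(1/335) + 491499 = -1332/1675 + 491499 = 823259493/1675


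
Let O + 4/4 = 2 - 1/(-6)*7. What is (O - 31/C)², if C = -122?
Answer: 196249/33489 ≈ 5.8601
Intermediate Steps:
O = 13/6 (O = -1 + (2 - 1/(-6)*7) = -1 + (2 - 1*(-⅙)*7) = -1 + (2 + (⅙)*7) = -1 + (2 + 7/6) = -1 + 19/6 = 13/6 ≈ 2.1667)
(O - 31/C)² = (13/6 - 31/(-122))² = (13/6 - 31*(-1/122))² = (13/6 + 31/122)² = (443/183)² = 196249/33489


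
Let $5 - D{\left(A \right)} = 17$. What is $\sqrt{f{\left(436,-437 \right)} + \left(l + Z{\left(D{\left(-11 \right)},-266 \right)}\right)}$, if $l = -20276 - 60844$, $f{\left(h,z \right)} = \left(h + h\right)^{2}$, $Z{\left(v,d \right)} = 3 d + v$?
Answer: $7 \sqrt{13846} \approx 823.68$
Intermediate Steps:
$D{\left(A \right)} = -12$ ($D{\left(A \right)} = 5 - 17 = -12$)
$Z{\left(v,d \right)} = v + 3 d$
$f{\left(h,z \right)} = 4 h^{2}$ ($f{\left(h,z \right)} = \left(2 h\right)^{2} = 4 h^{2}$)
$l = -81120$
$\sqrt{f{\left(436,-437 \right)} + \left(l + Z{\left(D{\left(-11 \right)},-266 \right)}\right)} = \sqrt{4 \cdot 436^{2} + \left(-81120 + \left(-12 + 3 \left(-266\right)\right)\right)} = \sqrt{4 \cdot 190096 - 81930} = \sqrt{760384 - 81930} = \sqrt{678454} = 7 \sqrt{13846}$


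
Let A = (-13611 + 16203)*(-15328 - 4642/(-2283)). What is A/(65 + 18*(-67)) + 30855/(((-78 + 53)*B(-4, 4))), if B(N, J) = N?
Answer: 609971350431/17366020 ≈ 35124.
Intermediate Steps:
A = -30230653248/761 (A = 2592*(-15328 - 4642*(-1/2283)) = 2592*(-15328 + 4642/2283) = 2592*(-34989182/2283) = -30230653248/761 ≈ -3.9725e+7)
A/(65 + 18*(-67)) + 30855/(((-78 + 53)*B(-4, 4))) = -30230653248/(761*(65 + 18*(-67))) + 30855/(((-78 + 53)*(-4))) = -30230653248/(761*(65 - 1206)) + 30855/((-25*(-4))) = -30230653248/761/(-1141) + 30855/100 = -30230653248/761*(-1/1141) + 30855*(1/100) = 30230653248/868301 + 6171/20 = 609971350431/17366020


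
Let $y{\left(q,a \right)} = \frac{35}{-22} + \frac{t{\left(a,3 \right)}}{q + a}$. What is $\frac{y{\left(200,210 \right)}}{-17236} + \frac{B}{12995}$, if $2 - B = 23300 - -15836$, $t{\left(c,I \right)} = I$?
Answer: $- \frac{60839272679}{20203160164} \approx -3.0114$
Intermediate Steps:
$B = -39134$ ($B = 2 - \left(23300 - -15836\right) = 2 - \left(23300 + 15836\right) = 2 - 39136 = -39134$)
$y{\left(q,a \right)} = - \frac{35}{22} + \frac{3}{a + q}$ ($y{\left(q,a \right)} = \frac{35}{-22} + \frac{3}{q + a} = 35 \left(- \frac{1}{22}\right) + \frac{3}{a + q} = - \frac{35}{22} + \frac{3}{a + q}$)
$\frac{y{\left(200,210 \right)}}{-17236} + \frac{B}{12995} = \frac{\frac{1}{22} \frac{1}{210 + 200} \left(66 - 7350 - 7000\right)}{-17236} - \frac{39134}{12995} = \frac{66 - 7350 - 7000}{22 \cdot 410} \left(- \frac{1}{17236}\right) - \frac{39134}{12995} = \frac{1}{22} \cdot \frac{1}{410} \left(-14284\right) \left(- \frac{1}{17236}\right) - \frac{39134}{12995} = \left(- \frac{3571}{2255}\right) \left(- \frac{1}{17236}\right) - \frac{39134}{12995} = \frac{3571}{38867180} - \frac{39134}{12995} = - \frac{60839272679}{20203160164}$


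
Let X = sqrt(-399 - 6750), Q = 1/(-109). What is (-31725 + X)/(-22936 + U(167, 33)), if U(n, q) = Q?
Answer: 138321/100001 - 109*I*sqrt(7149)/2500025 ≈ 1.3832 - 0.0036864*I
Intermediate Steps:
Q = -1/109 ≈ -0.0091743
U(n, q) = -1/109
X = I*sqrt(7149) (X = sqrt(-7149) = I*sqrt(7149) ≈ 84.552*I)
(-31725 + X)/(-22936 + U(167, 33)) = (-31725 + I*sqrt(7149))/(-22936 - 1/109) = (-31725 + I*sqrt(7149))/(-2500025/109) = (-31725 + I*sqrt(7149))*(-109/2500025) = 138321/100001 - 109*I*sqrt(7149)/2500025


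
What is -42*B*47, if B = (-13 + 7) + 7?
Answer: -1974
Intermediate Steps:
B = 1 (B = -6 + 7 = 1)
-42*B*47 = -42*1*47 = -42*47 = -1974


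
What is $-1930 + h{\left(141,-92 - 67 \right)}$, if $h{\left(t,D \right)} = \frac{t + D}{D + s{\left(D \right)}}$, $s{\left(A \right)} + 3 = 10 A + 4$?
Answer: $- \frac{1686811}{874} \approx -1930.0$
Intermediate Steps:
$s{\left(A \right)} = 1 + 10 A$ ($s{\left(A \right)} = -3 + \left(10 A + 4\right) = -3 + \left(4 + 10 A\right) = 1 + 10 A$)
$h{\left(t,D \right)} = \frac{D + t}{1 + 11 D}$ ($h{\left(t,D \right)} = \frac{t + D}{D + \left(1 + 10 D\right)} = \frac{D + t}{1 + 11 D}$)
$-1930 + h{\left(141,-92 - 67 \right)} = -1930 + \frac{\left(-92 - 67\right) + 141}{1 + 11 \left(-92 - 67\right)} = -1930 + \frac{-159 + 141}{1 + 11 \left(-159\right)} = -1930 + \frac{1}{1 - 1749} \left(-18\right) = -1930 + \frac{1}{-1748} \left(-18\right) = -1930 - - \frac{9}{874} = -1930 + \frac{9}{874} = - \frac{1686811}{874}$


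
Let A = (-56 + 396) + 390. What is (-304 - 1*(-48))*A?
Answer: -186880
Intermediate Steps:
A = 730 (A = 340 + 390 = 730)
(-304 - 1*(-48))*A = (-304 - 1*(-48))*730 = (-304 + 48)*730 = -256*730 = -186880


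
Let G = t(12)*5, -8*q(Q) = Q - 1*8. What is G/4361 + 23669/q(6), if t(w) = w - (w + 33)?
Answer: 412881871/4361 ≈ 94676.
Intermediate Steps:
q(Q) = 1 - Q/8 (q(Q) = -(Q - 1*8)/8 = -(Q - 8)/8 = -(-8 + Q)/8 = 1 - Q/8)
t(w) = -33 (t(w) = w - (33 + w) = w + (-33 - w) = -33)
G = -165 (G = -33*5 = -165)
G/4361 + 23669/q(6) = -165/4361 + 23669/(1 - ⅛*6) = -165*1/4361 + 23669/(1 - ¾) = -165/4361 + 23669/(¼) = -165/4361 + 23669*4 = -165/4361 + 94676 = 412881871/4361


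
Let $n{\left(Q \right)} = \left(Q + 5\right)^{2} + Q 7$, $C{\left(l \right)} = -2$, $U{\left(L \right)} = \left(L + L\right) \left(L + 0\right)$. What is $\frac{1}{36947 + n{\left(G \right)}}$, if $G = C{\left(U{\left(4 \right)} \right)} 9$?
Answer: $\frac{1}{36990} \approx 2.7034 \cdot 10^{-5}$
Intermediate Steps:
$U{\left(L \right)} = 2 L^{2}$ ($U{\left(L \right)} = 2 L L = 2 L^{2}$)
$G = -18$ ($G = \left(-2\right) 9 = -18$)
$n{\left(Q \right)} = \left(5 + Q\right)^{2} + 7 Q$
$\frac{1}{36947 + n{\left(G \right)}} = \frac{1}{36947 + \left(\left(5 - 18\right)^{2} + 7 \left(-18\right)\right)} = \frac{1}{36947 - \left(126 - \left(-13\right)^{2}\right)} = \frac{1}{36947 + \left(169 - 126\right)} = \frac{1}{36947 + 43} = \frac{1}{36990}$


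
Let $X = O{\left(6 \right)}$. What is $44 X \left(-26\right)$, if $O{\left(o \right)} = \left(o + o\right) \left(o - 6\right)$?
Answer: $0$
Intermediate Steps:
$O{\left(o \right)} = 2 o \left(-6 + o\right)$
$X = 0$ ($X = 2 \cdot 6 \left(-6 + 6\right) = 2 \cdot 6 \cdot 0 = 0$)
$44 X \left(-26\right) = 44 \cdot 0 \left(-26\right) = 0 \left(-26\right) = 0$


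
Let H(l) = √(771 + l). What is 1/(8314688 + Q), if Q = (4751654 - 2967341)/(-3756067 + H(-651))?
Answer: 117303938438824846901/975345593565006739631813809 + 3568626*√30/975345593565006739631813809 ≈ 1.2027e-7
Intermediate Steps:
Q = 1784313/(-3756067 + 2*√30) (Q = (4751654 - 2967341)/(-3756067 + √(771 - 651)) = 1784313/(-3756067 + √120) = 1784313/(-3756067 + 2*√30) ≈ -0.47505)
1/(8314688 + Q) = 1/(8314688 + (-6701999176971/14108039308369 - 3568626*√30/14108039308369)) = 1/(117303938438824846901/14108039308369 - 3568626*√30/14108039308369)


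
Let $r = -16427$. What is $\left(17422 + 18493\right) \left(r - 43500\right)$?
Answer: $-2152278205$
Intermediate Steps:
$\left(17422 + 18493\right) \left(r - 43500\right) = \left(17422 + 18493\right) \left(-16427 - 43500\right) = 35915 \left(-59927\right) = -2152278205$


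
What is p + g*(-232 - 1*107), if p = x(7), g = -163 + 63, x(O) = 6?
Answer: 33906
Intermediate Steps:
g = -100
p = 6
p + g*(-232 - 1*107) = 6 - 100*(-232 - 1*107) = 6 - 100*(-232 - 107) = 6 - 100*(-339) = 6 + 33900 = 33906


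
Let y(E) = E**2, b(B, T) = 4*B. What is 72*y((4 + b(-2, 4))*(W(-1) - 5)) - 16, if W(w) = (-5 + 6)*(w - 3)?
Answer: 93296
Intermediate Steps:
W(w) = -3 + w (W(w) = 1*(-3 + w) = -3 + w)
72*y((4 + b(-2, 4))*(W(-1) - 5)) - 16 = 72*((4 + 4*(-2))*((-3 - 1) - 5))**2 - 16 = 72*((4 - 8)*(-4 - 5))**2 - 16 = 72*(-4*(-9))**2 - 16 = 72*36**2 - 16 = 72*1296 - 16 = 93312 - 16 = 93296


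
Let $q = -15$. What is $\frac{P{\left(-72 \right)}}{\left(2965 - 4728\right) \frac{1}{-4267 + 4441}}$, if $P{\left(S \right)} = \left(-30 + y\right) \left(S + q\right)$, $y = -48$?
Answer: $- \frac{1180764}{1763} \approx -669.75$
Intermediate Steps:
$P{\left(S \right)} = 1170 - 78 S$ ($P{\left(S \right)} = \left(-30 - 48\right) \left(S - 15\right) = - 78 \left(-15 + S\right) = 1170 - 78 S$)
$\frac{P{\left(-72 \right)}}{\left(2965 - 4728\right) \frac{1}{-4267 + 4441}} = \frac{1170 - -5616}{\left(2965 - 4728\right) \frac{1}{-4267 + 4441}} = \frac{1170 + 5616}{\left(-1763\right) \frac{1}{174}} = \frac{6786}{\left(-1763\right) \frac{1}{174}} = \frac{6786}{- \frac{1763}{174}} = 6786 \left(- \frac{174}{1763}\right) = - \frac{1180764}{1763}$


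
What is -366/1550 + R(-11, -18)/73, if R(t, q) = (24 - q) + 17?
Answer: 32366/56575 ≈ 0.57209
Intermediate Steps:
R(t, q) = 41 - q
-366/1550 + R(-11, -18)/73 = -366/1550 + (41 - 1*(-18))/73 = -366*1/1550 + (41 + 18)*(1/73) = -183/775 + 59*(1/73) = -183/775 + 59/73 = 32366/56575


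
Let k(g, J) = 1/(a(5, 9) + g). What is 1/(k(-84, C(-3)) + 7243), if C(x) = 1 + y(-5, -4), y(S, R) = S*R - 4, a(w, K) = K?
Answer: 75/543224 ≈ 0.00013806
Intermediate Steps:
y(S, R) = -4 + R*S (y(S, R) = R*S - 4 = -4 + R*S)
C(x) = 17 (C(x) = 1 + (-4 - 4*(-5)) = 1 + (-4 + 20) = 1 + 16 = 17)
k(g, J) = 1/(9 + g)
1/(k(-84, C(-3)) + 7243) = 1/(1/(9 - 84) + 7243) = 1/(1/(-75) + 7243) = 1/(-1/75 + 7243) = 1/(543224/75) = 75/543224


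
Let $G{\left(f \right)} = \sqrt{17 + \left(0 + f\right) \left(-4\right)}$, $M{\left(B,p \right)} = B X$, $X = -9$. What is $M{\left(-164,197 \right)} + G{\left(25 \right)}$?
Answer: $1476 + i \sqrt{83} \approx 1476.0 + 9.1104 i$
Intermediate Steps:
$M{\left(B,p \right)} = - 9 B$ ($M{\left(B,p \right)} = B \left(-9\right) = - 9 B$)
$G{\left(f \right)} = \sqrt{17 - 4 f}$ ($G{\left(f \right)} = \sqrt{17 + f \left(-4\right)} = \sqrt{17 - 4 f}$)
$M{\left(-164,197 \right)} + G{\left(25 \right)} = \left(-9\right) \left(-164\right) + \sqrt{17 - 100} = 1476 + \sqrt{17 - 100} = 1476 + \sqrt{-83} = 1476 + i \sqrt{83}$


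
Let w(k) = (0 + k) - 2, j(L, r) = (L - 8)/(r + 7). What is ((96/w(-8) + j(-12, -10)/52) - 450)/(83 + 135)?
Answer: -89597/42510 ≈ -2.1077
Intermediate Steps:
j(L, r) = (-8 + L)/(7 + r)
w(k) = -2 + k (w(k) = k - 2 = -2 + k)
((96/w(-8) + j(-12, -10)/52) - 450)/(83 + 135) = ((96/(-2 - 8) + ((-8 - 12)/(7 - 10))/52) - 450)/(83 + 135) = ((96/(-10) + (-20/(-3))*(1/52)) - 450)/218 = ((96*(-⅒) - ⅓*(-20)*(1/52)) - 450)*(1/218) = ((-48/5 + (20/3)*(1/52)) - 450)*(1/218) = ((-48/5 + 5/39) - 450)*(1/218) = (-1847/195 - 450)*(1/218) = -89597/195*1/218 = -89597/42510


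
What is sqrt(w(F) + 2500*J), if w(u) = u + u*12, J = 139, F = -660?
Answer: 2*sqrt(84730) ≈ 582.17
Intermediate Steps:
w(u) = 13*u (w(u) = u + 12*u = 13*u)
sqrt(w(F) + 2500*J) = sqrt(13*(-660) + 2500*139) = sqrt(-8580 + 347500) = sqrt(338920) = 2*sqrt(84730)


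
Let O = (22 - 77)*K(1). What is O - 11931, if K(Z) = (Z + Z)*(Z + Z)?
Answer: -12151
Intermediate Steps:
K(Z) = 4*Z² (K(Z) = (2*Z)*(2*Z) = 4*Z²)
O = -220 (O = (22 - 77)*(4*1²) = -220 ≈ -220.00)
O - 11931 = -220 - 11931 = -12151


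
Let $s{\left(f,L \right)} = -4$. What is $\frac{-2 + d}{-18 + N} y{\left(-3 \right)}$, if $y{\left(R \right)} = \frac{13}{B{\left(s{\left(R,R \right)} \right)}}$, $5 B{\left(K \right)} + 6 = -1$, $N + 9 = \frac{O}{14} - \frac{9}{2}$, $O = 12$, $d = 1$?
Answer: $- \frac{10}{33} \approx -0.30303$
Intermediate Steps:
$N = - \frac{177}{14}$ ($N = -9 + \left(\frac{12}{14} - \frac{9}{2}\right) = -9 + \left(12 \cdot \frac{1}{14} - \frac{9}{2}\right) = -9 + \left(\frac{6}{7} - \frac{9}{2}\right) = -9 - \frac{51}{14} = - \frac{177}{14} \approx -12.643$)
$B{\left(K \right)} = - \frac{7}{5}$ ($B{\left(K \right)} = - \frac{6}{5} + \frac{1}{5} \left(-1\right) = - \frac{6}{5} - \frac{1}{5} = - \frac{7}{5}$)
$y{\left(R \right)} = - \frac{65}{7}$ ($y{\left(R \right)} = \frac{13}{- \frac{7}{5}} = 13 \left(- \frac{5}{7}\right) = - \frac{65}{7}$)
$\frac{-2 + d}{-18 + N} y{\left(-3 \right)} = \frac{-2 + 1}{-18 - \frac{177}{14}} \left(- \frac{65}{7}\right) = - \frac{1}{- \frac{429}{14}} \left(- \frac{65}{7}\right) = \left(-1\right) \left(- \frac{14}{429}\right) \left(- \frac{65}{7}\right) = \frac{14}{429} \left(- \frac{65}{7}\right) = - \frac{10}{33}$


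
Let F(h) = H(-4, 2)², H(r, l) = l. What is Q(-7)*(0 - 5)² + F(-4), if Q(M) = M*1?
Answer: -171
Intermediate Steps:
Q(M) = M
F(h) = 4 (F(h) = 2² = 4)
Q(-7)*(0 - 5)² + F(-4) = -7*(0 - 5)² + 4 = -7*(-5)² + 4 = -7*25 + 4 = -175 + 4 = -171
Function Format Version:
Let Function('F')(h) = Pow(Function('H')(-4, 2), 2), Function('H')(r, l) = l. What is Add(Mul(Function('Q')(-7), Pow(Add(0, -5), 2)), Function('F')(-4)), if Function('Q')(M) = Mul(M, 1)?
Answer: -171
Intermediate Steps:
Function('Q')(M) = M
Function('F')(h) = 4 (Function('F')(h) = Pow(2, 2) = 4)
Add(Mul(Function('Q')(-7), Pow(Add(0, -5), 2)), Function('F')(-4)) = Add(Mul(-7, Pow(Add(0, -5), 2)), 4) = Add(Mul(-7, Pow(-5, 2)), 4) = Add(Mul(-7, 25), 4) = Add(-175, 4) = -171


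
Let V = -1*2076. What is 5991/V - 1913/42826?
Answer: -43423659/14817796 ≈ -2.9305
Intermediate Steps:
V = -2076
5991/V - 1913/42826 = 5991/(-2076) - 1913/42826 = 5991*(-1/2076) - 1913*1/42826 = -1997/692 - 1913/42826 = -43423659/14817796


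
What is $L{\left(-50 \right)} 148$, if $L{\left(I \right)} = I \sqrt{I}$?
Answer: $- 37000 i \sqrt{2} \approx - 52326.0 i$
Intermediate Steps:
$L{\left(I \right)} = I^{\frac{3}{2}}$
$L{\left(-50 \right)} 148 = \left(-50\right)^{\frac{3}{2}} \cdot 148 = - 250 i \sqrt{2} \cdot 148 = - 37000 i \sqrt{2}$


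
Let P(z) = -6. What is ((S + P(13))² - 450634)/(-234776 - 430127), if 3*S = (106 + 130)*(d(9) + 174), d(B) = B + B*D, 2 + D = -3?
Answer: -117271866/664903 ≈ -176.37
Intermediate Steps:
D = -5 (D = -2 - 3 = -5)
d(B) = -4*B (d(B) = B + B*(-5) = B - 5*B = -4*B)
S = 10856 (S = ((106 + 130)*(-4*9 + 174))/3 = (236*(-36 + 174))/3 = (236*138)/3 = (⅓)*32568 = 10856)
((S + P(13))² - 450634)/(-234776 - 430127) = ((10856 - 6)² - 450634)/(-234776 - 430127) = (10850² - 450634)/(-664903) = (117722500 - 450634)*(-1/664903) = 117271866*(-1/664903) = -117271866/664903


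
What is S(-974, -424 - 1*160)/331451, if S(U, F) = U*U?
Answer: 948676/331451 ≈ 2.8622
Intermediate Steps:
S(U, F) = U²
S(-974, -424 - 1*160)/331451 = (-974)²/331451 = 948676*(1/331451) = 948676/331451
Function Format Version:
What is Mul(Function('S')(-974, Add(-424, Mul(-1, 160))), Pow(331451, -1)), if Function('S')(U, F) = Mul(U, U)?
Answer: Rational(948676, 331451) ≈ 2.8622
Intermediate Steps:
Function('S')(U, F) = Pow(U, 2)
Mul(Function('S')(-974, Add(-424, Mul(-1, 160))), Pow(331451, -1)) = Mul(Pow(-974, 2), Pow(331451, -1)) = Mul(948676, Rational(1, 331451)) = Rational(948676, 331451)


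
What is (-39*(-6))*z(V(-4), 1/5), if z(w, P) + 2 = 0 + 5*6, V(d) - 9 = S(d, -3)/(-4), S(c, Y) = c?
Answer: 6552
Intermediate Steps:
V(d) = 9 - d/4 (V(d) = 9 + d/(-4) = 9 + d*(-1/4) = 9 - d/4)
z(w, P) = 28 (z(w, P) = -2 + (0 + 5*6) = -2 + (0 + 30) = -2 + 30 = 28)
(-39*(-6))*z(V(-4), 1/5) = -39*(-6)*28 = 234*28 = 6552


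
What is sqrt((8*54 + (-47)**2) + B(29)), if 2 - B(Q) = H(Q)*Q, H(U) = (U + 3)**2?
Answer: I*sqrt(27053) ≈ 164.48*I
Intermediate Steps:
H(U) = (3 + U)**2
B(Q) = 2 - Q*(3 + Q)**2 (B(Q) = 2 - (3 + Q)**2*Q = 2 - Q*(3 + Q)**2)
sqrt((8*54 + (-47)**2) + B(29)) = sqrt((8*54 + (-47)**2) + (2 - 1*29*(3 + 29)**2)) = sqrt((432 + 2209) + (2 - 1*29*32**2)) = sqrt(2641 + (2 - 1*29*1024)) = sqrt(2641 + (2 - 29696)) = sqrt(2641 - 29694) = sqrt(-27053) = I*sqrt(27053)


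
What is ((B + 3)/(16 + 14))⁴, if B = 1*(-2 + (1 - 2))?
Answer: 0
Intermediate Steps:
B = -3 (B = 1*(-2 - 1) = 1*(-3) = -3)
((B + 3)/(16 + 14))⁴ = ((-3 + 3)/(16 + 14))⁴ = (0/30)⁴ = (0*(1/30))⁴ = 0⁴ = 0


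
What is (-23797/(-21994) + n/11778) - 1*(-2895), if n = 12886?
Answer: 375249965945/129522666 ≈ 2897.2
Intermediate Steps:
(-23797/(-21994) + n/11778) - 1*(-2895) = (-23797/(-21994) + 12886/11778) - 1*(-2895) = (-23797*(-1/21994) + 12886*(1/11778)) + 2895 = (23797/21994 + 6443/5889) + 2895 = 281847875/129522666 + 2895 = 375249965945/129522666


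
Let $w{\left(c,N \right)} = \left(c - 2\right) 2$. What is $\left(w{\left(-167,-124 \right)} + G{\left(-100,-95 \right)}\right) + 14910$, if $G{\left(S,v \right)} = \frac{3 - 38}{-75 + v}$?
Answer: $\frac{495455}{34} \approx 14572.0$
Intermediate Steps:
$G{\left(S,v \right)} = - \frac{35}{-75 + v}$
$w{\left(c,N \right)} = -4 + 2 c$ ($w{\left(c,N \right)} = \left(-2 + c\right) 2 = -4 + 2 c$)
$\left(w{\left(-167,-124 \right)} + G{\left(-100,-95 \right)}\right) + 14910 = \left(\left(-4 + 2 \left(-167\right)\right) - \frac{35}{-75 - 95}\right) + 14910 = \left(\left(-4 - 334\right) - \frac{35}{-170}\right) + 14910 = \left(-338 - - \frac{7}{34}\right) + 14910 = \left(-338 + \frac{7}{34}\right) + 14910 = - \frac{11485}{34} + 14910 = \frac{495455}{34}$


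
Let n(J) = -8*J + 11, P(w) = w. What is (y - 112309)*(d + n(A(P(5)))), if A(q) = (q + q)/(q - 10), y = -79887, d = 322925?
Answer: -62070082592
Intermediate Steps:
A(q) = 2*q/(-10 + q) (A(q) = (2*q)/(-10 + q) = 2*q/(-10 + q))
n(J) = 11 - 8*J
(y - 112309)*(d + n(A(P(5)))) = (-79887 - 112309)*(322925 + (11 - 16*5/(-10 + 5))) = -192196*(322925 + (11 - 16*5/(-5))) = -192196*(322925 + (11 - 16*5*(-1)/5)) = -192196*(322925 + (11 - 8*(-2))) = -192196*(322925 + (11 + 16)) = -192196*(322925 + 27) = -192196*322952 = -62070082592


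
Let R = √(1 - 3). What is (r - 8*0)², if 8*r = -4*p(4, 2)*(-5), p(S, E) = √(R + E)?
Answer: 25/2 + 25*I*√2/4 ≈ 12.5 + 8.8388*I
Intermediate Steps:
R = I*√2 (R = √(-2) = I*√2 ≈ 1.4142*I)
p(S, E) = √(E + I*√2) (p(S, E) = √(I*√2 + E) = √(E + I*√2))
r = 5*√(2 + I*√2)/2 (r = (-4*√(2 + I*√2)*(-5))/8 = (20*√(2 + I*√2))/8 = 5*√(2 + I*√2)/2 ≈ 3.7289 + 1.1852*I)
(r - 8*0)² = (5*√(2 + I*√2)/2 - 8*0)² = (5*√(2 + I*√2)/2 + 0)² = (5*√(2 + I*√2)/2)² = 25/2 + 25*I*√2/4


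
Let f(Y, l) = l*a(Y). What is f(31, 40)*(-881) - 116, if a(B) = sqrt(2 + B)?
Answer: -116 - 35240*sqrt(33) ≈ -2.0255e+5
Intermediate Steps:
f(Y, l) = l*sqrt(2 + Y)
f(31, 40)*(-881) - 116 = (40*sqrt(2 + 31))*(-881) - 116 = (40*sqrt(33))*(-881) - 116 = -35240*sqrt(33) - 116 = -116 - 35240*sqrt(33)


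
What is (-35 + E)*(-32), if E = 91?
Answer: -1792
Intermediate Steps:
(-35 + E)*(-32) = (-35 + 91)*(-32) = 56*(-32) = -1792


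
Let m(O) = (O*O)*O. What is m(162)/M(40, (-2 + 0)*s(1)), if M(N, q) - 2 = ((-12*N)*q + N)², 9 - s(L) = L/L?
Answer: 708588/9933067 ≈ 0.071336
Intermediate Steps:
m(O) = O³ (m(O) = O²*O = O³)
s(L) = 8 (s(L) = 9 - L/L = 9 - 1*1 = 9 - 1 = 8)
M(N, q) = 2 + (N - 12*N*q)² (M(N, q) = 2 + ((-12*N)*q + N)² = 2 + (-12*N*q + N)² = 2 + (N - 12*N*q)²)
m(162)/M(40, (-2 + 0)*s(1)) = 162³/(2 + 40²*(-1 + 12*((-2 + 0)*8))²) = 4251528/(2 + 1600*(-1 + 12*(-2*8))²) = 4251528/(2 + 1600*(-1 + 12*(-16))²) = 4251528/(2 + 1600*(-1 - 192)²) = 4251528/(2 + 1600*(-193)²) = 4251528/(2 + 1600*37249) = 4251528/(2 + 59598400) = 4251528/59598402 = 4251528*(1/59598402) = 708588/9933067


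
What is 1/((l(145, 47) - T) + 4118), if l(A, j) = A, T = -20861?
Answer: 1/25124 ≈ 3.9803e-5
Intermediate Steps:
1/((l(145, 47) - T) + 4118) = 1/((145 - 1*(-20861)) + 4118) = 1/((145 + 20861) + 4118) = 1/(21006 + 4118) = 1/25124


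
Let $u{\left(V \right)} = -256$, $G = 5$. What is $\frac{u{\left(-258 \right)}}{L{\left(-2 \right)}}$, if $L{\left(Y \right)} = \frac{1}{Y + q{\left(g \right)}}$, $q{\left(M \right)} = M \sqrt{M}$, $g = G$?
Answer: $512 - 1280 \sqrt{5} \approx -2350.2$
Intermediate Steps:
$g = 5$
$q{\left(M \right)} = M^{\frac{3}{2}}$
$L{\left(Y \right)} = \frac{1}{Y + 5 \sqrt{5}}$ ($L{\left(Y \right)} = \frac{1}{Y + 5^{\frac{3}{2}}} = \frac{1}{Y + 5 \sqrt{5}}$)
$\frac{u{\left(-258 \right)}}{L{\left(-2 \right)}} = - \frac{256}{\frac{1}{-2 + 5 \sqrt{5}}} = - 256 \left(-2 + 5 \sqrt{5}\right) = 512 - 1280 \sqrt{5}$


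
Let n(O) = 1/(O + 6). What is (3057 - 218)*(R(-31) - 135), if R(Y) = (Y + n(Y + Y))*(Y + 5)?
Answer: 53376039/28 ≈ 1.9063e+6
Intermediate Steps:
n(O) = 1/(6 + O)
R(Y) = (5 + Y)*(Y + 1/(6 + 2*Y)) (R(Y) = (Y + 1/(6 + (Y + Y)))*(Y + 5) = (Y + 1/(6 + 2*Y))*(5 + Y) = (5 + Y)*(Y + 1/(6 + 2*Y)))
(3057 - 218)*(R(-31) - 135) = (3057 - 218)*((5 - 31 + 2*(-31)*(3 - 31)*(5 - 31))/(2*(3 - 31)) - 135) = 2839*((½)*(5 - 31 + 2*(-31)*(-28)*(-26))/(-28) - 135) = 2839*((½)*(-1/28)*(5 - 31 - 45136) - 135) = 2839*((½)*(-1/28)*(-45162) - 135) = 2839*(22581/28 - 135) = 2839*(18801/28) = 53376039/28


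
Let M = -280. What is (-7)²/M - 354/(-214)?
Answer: 6331/4280 ≈ 1.4792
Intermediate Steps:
(-7)²/M - 354/(-214) = (-7)²/(-280) - 354/(-214) = 49*(-1/280) - 354*(-1/214) = -7/40 + 177/107 = 6331/4280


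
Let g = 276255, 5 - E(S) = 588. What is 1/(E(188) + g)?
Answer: 1/275672 ≈ 3.6275e-6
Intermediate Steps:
E(S) = -583 (E(S) = 5 - 1*588 = 5 - 588 = -583)
1/(E(188) + g) = 1/(-583 + 276255) = 1/275672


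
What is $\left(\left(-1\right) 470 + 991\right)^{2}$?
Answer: $271441$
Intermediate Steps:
$\left(\left(-1\right) 470 + 991\right)^{2} = \left(-470 + 991\right)^{2} = 521^{2} = 271441$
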